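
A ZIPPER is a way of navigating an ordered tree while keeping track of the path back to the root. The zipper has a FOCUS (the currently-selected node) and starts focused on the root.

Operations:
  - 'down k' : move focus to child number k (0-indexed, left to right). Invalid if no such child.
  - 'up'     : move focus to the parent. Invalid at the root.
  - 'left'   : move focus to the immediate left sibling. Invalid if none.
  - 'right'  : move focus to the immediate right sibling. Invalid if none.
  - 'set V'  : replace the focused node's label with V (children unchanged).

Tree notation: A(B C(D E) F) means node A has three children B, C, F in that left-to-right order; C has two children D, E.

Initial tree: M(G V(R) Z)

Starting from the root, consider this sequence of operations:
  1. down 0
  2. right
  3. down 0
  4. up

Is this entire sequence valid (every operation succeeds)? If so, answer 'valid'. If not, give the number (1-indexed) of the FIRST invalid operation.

Answer: valid

Derivation:
Step 1 (down 0): focus=G path=0 depth=1 children=[] left=[] right=['V', 'Z'] parent=M
Step 2 (right): focus=V path=1 depth=1 children=['R'] left=['G'] right=['Z'] parent=M
Step 3 (down 0): focus=R path=1/0 depth=2 children=[] left=[] right=[] parent=V
Step 4 (up): focus=V path=1 depth=1 children=['R'] left=['G'] right=['Z'] parent=M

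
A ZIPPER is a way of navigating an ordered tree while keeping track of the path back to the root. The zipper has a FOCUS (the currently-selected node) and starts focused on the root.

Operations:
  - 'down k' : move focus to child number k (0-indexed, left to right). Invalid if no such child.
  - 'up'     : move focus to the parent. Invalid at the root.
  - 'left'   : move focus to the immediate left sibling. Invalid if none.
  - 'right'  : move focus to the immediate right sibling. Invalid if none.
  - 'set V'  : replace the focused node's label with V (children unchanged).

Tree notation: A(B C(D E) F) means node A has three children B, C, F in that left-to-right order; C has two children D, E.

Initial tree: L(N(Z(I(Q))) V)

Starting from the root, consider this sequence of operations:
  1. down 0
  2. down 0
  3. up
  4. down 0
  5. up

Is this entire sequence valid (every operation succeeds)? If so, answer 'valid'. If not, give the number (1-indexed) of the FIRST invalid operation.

Answer: valid

Derivation:
Step 1 (down 0): focus=N path=0 depth=1 children=['Z'] left=[] right=['V'] parent=L
Step 2 (down 0): focus=Z path=0/0 depth=2 children=['I'] left=[] right=[] parent=N
Step 3 (up): focus=N path=0 depth=1 children=['Z'] left=[] right=['V'] parent=L
Step 4 (down 0): focus=Z path=0/0 depth=2 children=['I'] left=[] right=[] parent=N
Step 5 (up): focus=N path=0 depth=1 children=['Z'] left=[] right=['V'] parent=L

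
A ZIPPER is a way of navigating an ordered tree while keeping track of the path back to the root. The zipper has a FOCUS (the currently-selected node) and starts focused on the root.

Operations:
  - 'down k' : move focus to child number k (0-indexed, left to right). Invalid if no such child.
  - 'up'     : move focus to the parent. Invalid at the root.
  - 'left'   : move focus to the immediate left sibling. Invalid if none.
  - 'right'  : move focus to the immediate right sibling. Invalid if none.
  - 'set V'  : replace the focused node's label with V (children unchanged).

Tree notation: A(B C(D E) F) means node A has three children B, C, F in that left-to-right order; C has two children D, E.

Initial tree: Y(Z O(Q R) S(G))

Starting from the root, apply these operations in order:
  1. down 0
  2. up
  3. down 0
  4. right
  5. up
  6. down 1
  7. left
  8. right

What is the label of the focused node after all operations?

Step 1 (down 0): focus=Z path=0 depth=1 children=[] left=[] right=['O', 'S'] parent=Y
Step 2 (up): focus=Y path=root depth=0 children=['Z', 'O', 'S'] (at root)
Step 3 (down 0): focus=Z path=0 depth=1 children=[] left=[] right=['O', 'S'] parent=Y
Step 4 (right): focus=O path=1 depth=1 children=['Q', 'R'] left=['Z'] right=['S'] parent=Y
Step 5 (up): focus=Y path=root depth=0 children=['Z', 'O', 'S'] (at root)
Step 6 (down 1): focus=O path=1 depth=1 children=['Q', 'R'] left=['Z'] right=['S'] parent=Y
Step 7 (left): focus=Z path=0 depth=1 children=[] left=[] right=['O', 'S'] parent=Y
Step 8 (right): focus=O path=1 depth=1 children=['Q', 'R'] left=['Z'] right=['S'] parent=Y

Answer: O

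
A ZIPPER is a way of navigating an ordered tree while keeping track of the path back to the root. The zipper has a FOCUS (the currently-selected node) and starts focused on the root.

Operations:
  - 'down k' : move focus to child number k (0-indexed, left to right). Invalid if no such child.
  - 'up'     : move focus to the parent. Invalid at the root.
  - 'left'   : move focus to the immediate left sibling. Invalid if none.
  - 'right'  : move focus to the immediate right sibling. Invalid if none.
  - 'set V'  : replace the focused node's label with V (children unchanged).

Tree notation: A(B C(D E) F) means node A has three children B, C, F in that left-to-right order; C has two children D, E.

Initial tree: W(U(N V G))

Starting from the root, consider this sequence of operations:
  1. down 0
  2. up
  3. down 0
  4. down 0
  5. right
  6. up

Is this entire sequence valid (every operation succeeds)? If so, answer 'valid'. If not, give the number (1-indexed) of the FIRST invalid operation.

Step 1 (down 0): focus=U path=0 depth=1 children=['N', 'V', 'G'] left=[] right=[] parent=W
Step 2 (up): focus=W path=root depth=0 children=['U'] (at root)
Step 3 (down 0): focus=U path=0 depth=1 children=['N', 'V', 'G'] left=[] right=[] parent=W
Step 4 (down 0): focus=N path=0/0 depth=2 children=[] left=[] right=['V', 'G'] parent=U
Step 5 (right): focus=V path=0/1 depth=2 children=[] left=['N'] right=['G'] parent=U
Step 6 (up): focus=U path=0 depth=1 children=['N', 'V', 'G'] left=[] right=[] parent=W

Answer: valid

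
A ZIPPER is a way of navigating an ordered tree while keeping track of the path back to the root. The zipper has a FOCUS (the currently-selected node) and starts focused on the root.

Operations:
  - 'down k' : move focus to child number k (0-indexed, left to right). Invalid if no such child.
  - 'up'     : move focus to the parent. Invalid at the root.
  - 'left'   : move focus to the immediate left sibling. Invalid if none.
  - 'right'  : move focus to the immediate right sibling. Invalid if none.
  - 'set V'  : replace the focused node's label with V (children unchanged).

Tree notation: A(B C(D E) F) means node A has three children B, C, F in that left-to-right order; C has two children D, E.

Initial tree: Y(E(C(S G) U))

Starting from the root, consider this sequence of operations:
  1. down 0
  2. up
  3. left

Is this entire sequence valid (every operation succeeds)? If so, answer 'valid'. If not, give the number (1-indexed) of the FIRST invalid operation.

Answer: 3

Derivation:
Step 1 (down 0): focus=E path=0 depth=1 children=['C', 'U'] left=[] right=[] parent=Y
Step 2 (up): focus=Y path=root depth=0 children=['E'] (at root)
Step 3 (left): INVALID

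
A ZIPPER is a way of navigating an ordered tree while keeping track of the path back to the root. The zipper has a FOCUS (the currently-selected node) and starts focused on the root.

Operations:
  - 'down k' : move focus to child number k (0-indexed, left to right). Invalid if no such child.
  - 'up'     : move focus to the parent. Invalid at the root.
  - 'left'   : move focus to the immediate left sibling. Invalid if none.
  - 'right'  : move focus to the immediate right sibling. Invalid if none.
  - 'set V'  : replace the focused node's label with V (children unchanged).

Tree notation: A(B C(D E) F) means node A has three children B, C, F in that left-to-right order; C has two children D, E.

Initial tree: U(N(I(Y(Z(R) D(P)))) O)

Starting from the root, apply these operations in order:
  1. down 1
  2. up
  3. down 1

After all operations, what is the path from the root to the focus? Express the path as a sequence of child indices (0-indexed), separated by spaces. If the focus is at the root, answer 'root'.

Answer: 1

Derivation:
Step 1 (down 1): focus=O path=1 depth=1 children=[] left=['N'] right=[] parent=U
Step 2 (up): focus=U path=root depth=0 children=['N', 'O'] (at root)
Step 3 (down 1): focus=O path=1 depth=1 children=[] left=['N'] right=[] parent=U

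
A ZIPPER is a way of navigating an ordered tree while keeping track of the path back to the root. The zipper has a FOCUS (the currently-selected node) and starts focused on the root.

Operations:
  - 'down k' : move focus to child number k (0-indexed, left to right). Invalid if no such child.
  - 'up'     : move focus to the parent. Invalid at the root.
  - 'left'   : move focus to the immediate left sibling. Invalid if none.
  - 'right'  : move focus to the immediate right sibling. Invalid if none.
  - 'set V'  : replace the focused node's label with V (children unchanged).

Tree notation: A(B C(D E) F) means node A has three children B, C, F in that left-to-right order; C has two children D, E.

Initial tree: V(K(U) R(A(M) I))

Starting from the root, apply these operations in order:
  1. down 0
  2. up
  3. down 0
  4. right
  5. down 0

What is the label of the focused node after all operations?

Answer: A

Derivation:
Step 1 (down 0): focus=K path=0 depth=1 children=['U'] left=[] right=['R'] parent=V
Step 2 (up): focus=V path=root depth=0 children=['K', 'R'] (at root)
Step 3 (down 0): focus=K path=0 depth=1 children=['U'] left=[] right=['R'] parent=V
Step 4 (right): focus=R path=1 depth=1 children=['A', 'I'] left=['K'] right=[] parent=V
Step 5 (down 0): focus=A path=1/0 depth=2 children=['M'] left=[] right=['I'] parent=R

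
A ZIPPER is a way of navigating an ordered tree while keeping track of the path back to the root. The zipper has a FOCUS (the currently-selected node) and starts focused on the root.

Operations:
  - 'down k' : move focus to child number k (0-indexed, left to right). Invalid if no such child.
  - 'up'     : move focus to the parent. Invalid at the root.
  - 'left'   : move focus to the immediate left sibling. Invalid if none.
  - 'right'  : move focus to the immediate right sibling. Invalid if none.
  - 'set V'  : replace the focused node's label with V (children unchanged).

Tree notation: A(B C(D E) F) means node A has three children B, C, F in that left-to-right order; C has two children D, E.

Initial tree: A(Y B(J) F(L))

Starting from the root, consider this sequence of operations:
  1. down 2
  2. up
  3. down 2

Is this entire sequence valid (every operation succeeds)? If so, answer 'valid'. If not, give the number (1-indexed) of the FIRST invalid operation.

Step 1 (down 2): focus=F path=2 depth=1 children=['L'] left=['Y', 'B'] right=[] parent=A
Step 2 (up): focus=A path=root depth=0 children=['Y', 'B', 'F'] (at root)
Step 3 (down 2): focus=F path=2 depth=1 children=['L'] left=['Y', 'B'] right=[] parent=A

Answer: valid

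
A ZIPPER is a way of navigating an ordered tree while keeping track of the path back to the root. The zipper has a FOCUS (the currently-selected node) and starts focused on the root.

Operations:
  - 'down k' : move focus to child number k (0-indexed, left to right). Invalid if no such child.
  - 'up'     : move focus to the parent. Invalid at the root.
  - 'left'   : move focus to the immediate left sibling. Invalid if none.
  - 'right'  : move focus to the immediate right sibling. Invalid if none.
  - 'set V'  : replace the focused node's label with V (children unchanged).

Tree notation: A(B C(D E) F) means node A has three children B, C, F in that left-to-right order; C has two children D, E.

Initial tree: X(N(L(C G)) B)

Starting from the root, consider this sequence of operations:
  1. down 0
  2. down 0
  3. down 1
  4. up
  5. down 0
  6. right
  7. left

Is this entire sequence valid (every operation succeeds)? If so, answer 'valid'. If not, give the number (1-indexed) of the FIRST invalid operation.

Answer: valid

Derivation:
Step 1 (down 0): focus=N path=0 depth=1 children=['L'] left=[] right=['B'] parent=X
Step 2 (down 0): focus=L path=0/0 depth=2 children=['C', 'G'] left=[] right=[] parent=N
Step 3 (down 1): focus=G path=0/0/1 depth=3 children=[] left=['C'] right=[] parent=L
Step 4 (up): focus=L path=0/0 depth=2 children=['C', 'G'] left=[] right=[] parent=N
Step 5 (down 0): focus=C path=0/0/0 depth=3 children=[] left=[] right=['G'] parent=L
Step 6 (right): focus=G path=0/0/1 depth=3 children=[] left=['C'] right=[] parent=L
Step 7 (left): focus=C path=0/0/0 depth=3 children=[] left=[] right=['G'] parent=L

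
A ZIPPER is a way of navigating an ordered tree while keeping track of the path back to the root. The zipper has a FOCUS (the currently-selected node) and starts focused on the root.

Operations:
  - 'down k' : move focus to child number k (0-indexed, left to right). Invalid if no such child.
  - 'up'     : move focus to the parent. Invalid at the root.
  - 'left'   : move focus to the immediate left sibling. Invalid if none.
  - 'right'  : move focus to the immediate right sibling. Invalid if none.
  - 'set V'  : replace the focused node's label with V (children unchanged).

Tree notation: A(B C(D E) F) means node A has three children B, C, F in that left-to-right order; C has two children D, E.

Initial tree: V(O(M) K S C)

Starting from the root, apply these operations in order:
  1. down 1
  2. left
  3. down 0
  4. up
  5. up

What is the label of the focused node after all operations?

Step 1 (down 1): focus=K path=1 depth=1 children=[] left=['O'] right=['S', 'C'] parent=V
Step 2 (left): focus=O path=0 depth=1 children=['M'] left=[] right=['K', 'S', 'C'] parent=V
Step 3 (down 0): focus=M path=0/0 depth=2 children=[] left=[] right=[] parent=O
Step 4 (up): focus=O path=0 depth=1 children=['M'] left=[] right=['K', 'S', 'C'] parent=V
Step 5 (up): focus=V path=root depth=0 children=['O', 'K', 'S', 'C'] (at root)

Answer: V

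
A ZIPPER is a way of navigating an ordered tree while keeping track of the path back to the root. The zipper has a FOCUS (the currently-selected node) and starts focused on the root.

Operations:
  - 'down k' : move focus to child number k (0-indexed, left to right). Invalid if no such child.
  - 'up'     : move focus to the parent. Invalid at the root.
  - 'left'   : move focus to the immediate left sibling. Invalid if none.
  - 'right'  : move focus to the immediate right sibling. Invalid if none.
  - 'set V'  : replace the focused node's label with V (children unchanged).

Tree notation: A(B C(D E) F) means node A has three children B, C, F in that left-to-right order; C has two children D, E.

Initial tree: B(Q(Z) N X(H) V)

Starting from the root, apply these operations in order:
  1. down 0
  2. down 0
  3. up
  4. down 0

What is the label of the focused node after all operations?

Step 1 (down 0): focus=Q path=0 depth=1 children=['Z'] left=[] right=['N', 'X', 'V'] parent=B
Step 2 (down 0): focus=Z path=0/0 depth=2 children=[] left=[] right=[] parent=Q
Step 3 (up): focus=Q path=0 depth=1 children=['Z'] left=[] right=['N', 'X', 'V'] parent=B
Step 4 (down 0): focus=Z path=0/0 depth=2 children=[] left=[] right=[] parent=Q

Answer: Z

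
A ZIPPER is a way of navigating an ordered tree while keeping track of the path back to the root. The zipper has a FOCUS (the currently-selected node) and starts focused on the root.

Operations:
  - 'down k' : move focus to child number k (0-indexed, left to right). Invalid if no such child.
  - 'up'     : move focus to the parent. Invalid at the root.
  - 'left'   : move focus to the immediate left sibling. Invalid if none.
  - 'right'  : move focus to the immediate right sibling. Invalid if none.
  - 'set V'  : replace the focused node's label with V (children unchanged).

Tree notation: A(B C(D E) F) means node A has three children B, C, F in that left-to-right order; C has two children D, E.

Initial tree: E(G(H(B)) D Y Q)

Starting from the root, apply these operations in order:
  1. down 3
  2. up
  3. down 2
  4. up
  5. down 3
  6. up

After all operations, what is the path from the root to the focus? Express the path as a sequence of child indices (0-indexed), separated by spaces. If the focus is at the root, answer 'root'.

Step 1 (down 3): focus=Q path=3 depth=1 children=[] left=['G', 'D', 'Y'] right=[] parent=E
Step 2 (up): focus=E path=root depth=0 children=['G', 'D', 'Y', 'Q'] (at root)
Step 3 (down 2): focus=Y path=2 depth=1 children=[] left=['G', 'D'] right=['Q'] parent=E
Step 4 (up): focus=E path=root depth=0 children=['G', 'D', 'Y', 'Q'] (at root)
Step 5 (down 3): focus=Q path=3 depth=1 children=[] left=['G', 'D', 'Y'] right=[] parent=E
Step 6 (up): focus=E path=root depth=0 children=['G', 'D', 'Y', 'Q'] (at root)

Answer: root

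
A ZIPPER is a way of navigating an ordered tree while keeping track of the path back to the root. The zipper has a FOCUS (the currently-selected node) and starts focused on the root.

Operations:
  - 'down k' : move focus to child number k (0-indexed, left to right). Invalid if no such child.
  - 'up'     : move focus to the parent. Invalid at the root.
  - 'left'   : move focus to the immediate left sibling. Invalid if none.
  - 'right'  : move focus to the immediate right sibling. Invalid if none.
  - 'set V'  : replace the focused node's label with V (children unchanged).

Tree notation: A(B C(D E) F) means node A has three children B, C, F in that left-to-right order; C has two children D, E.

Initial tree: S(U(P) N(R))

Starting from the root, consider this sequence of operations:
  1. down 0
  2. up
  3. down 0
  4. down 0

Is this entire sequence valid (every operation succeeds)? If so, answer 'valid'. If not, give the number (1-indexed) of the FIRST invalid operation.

Answer: valid

Derivation:
Step 1 (down 0): focus=U path=0 depth=1 children=['P'] left=[] right=['N'] parent=S
Step 2 (up): focus=S path=root depth=0 children=['U', 'N'] (at root)
Step 3 (down 0): focus=U path=0 depth=1 children=['P'] left=[] right=['N'] parent=S
Step 4 (down 0): focus=P path=0/0 depth=2 children=[] left=[] right=[] parent=U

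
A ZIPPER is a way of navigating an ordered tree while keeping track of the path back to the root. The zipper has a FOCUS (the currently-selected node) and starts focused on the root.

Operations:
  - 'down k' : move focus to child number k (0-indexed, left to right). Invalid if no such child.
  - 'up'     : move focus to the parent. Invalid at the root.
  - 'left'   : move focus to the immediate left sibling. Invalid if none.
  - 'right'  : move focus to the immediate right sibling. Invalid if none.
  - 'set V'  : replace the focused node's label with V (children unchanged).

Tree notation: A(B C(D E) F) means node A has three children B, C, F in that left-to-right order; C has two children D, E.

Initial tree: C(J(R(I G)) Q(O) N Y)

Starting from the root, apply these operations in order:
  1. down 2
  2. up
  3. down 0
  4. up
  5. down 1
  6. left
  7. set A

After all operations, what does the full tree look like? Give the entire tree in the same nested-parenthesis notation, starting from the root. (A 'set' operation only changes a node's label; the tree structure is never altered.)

Step 1 (down 2): focus=N path=2 depth=1 children=[] left=['J', 'Q'] right=['Y'] parent=C
Step 2 (up): focus=C path=root depth=0 children=['J', 'Q', 'N', 'Y'] (at root)
Step 3 (down 0): focus=J path=0 depth=1 children=['R'] left=[] right=['Q', 'N', 'Y'] parent=C
Step 4 (up): focus=C path=root depth=0 children=['J', 'Q', 'N', 'Y'] (at root)
Step 5 (down 1): focus=Q path=1 depth=1 children=['O'] left=['J'] right=['N', 'Y'] parent=C
Step 6 (left): focus=J path=0 depth=1 children=['R'] left=[] right=['Q', 'N', 'Y'] parent=C
Step 7 (set A): focus=A path=0 depth=1 children=['R'] left=[] right=['Q', 'N', 'Y'] parent=C

Answer: C(A(R(I G)) Q(O) N Y)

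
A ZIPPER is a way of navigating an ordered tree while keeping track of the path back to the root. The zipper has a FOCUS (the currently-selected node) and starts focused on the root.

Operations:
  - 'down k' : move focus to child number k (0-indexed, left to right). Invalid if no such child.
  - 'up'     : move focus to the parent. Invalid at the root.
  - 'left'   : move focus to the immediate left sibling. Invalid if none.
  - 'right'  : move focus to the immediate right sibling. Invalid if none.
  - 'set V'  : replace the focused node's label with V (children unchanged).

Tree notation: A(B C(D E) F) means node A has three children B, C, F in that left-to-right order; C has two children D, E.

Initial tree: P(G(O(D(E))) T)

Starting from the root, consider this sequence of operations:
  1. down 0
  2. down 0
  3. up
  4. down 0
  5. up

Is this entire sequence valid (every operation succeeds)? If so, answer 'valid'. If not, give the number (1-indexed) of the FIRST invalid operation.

Step 1 (down 0): focus=G path=0 depth=1 children=['O'] left=[] right=['T'] parent=P
Step 2 (down 0): focus=O path=0/0 depth=2 children=['D'] left=[] right=[] parent=G
Step 3 (up): focus=G path=0 depth=1 children=['O'] left=[] right=['T'] parent=P
Step 4 (down 0): focus=O path=0/0 depth=2 children=['D'] left=[] right=[] parent=G
Step 5 (up): focus=G path=0 depth=1 children=['O'] left=[] right=['T'] parent=P

Answer: valid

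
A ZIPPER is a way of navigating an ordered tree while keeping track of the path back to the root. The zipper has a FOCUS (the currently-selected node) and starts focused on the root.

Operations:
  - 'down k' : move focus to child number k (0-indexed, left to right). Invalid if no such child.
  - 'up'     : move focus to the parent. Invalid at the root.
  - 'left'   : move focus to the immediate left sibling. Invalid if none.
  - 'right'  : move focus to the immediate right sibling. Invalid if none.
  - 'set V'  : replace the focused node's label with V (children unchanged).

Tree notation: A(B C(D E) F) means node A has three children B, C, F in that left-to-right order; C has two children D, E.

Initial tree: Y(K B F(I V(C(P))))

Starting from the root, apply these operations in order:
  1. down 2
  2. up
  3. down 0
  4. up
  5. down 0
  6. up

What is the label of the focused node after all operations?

Answer: Y

Derivation:
Step 1 (down 2): focus=F path=2 depth=1 children=['I', 'V'] left=['K', 'B'] right=[] parent=Y
Step 2 (up): focus=Y path=root depth=0 children=['K', 'B', 'F'] (at root)
Step 3 (down 0): focus=K path=0 depth=1 children=[] left=[] right=['B', 'F'] parent=Y
Step 4 (up): focus=Y path=root depth=0 children=['K', 'B', 'F'] (at root)
Step 5 (down 0): focus=K path=0 depth=1 children=[] left=[] right=['B', 'F'] parent=Y
Step 6 (up): focus=Y path=root depth=0 children=['K', 'B', 'F'] (at root)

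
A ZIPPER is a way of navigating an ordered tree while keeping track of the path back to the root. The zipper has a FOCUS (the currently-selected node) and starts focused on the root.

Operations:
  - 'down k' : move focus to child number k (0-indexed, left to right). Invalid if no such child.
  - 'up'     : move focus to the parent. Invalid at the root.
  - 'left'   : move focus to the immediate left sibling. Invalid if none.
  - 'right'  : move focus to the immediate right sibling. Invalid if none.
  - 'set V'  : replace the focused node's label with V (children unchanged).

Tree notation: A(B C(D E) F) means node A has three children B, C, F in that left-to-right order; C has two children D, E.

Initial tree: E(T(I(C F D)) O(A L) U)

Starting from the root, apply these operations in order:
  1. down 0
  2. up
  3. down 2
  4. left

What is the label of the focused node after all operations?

Answer: O

Derivation:
Step 1 (down 0): focus=T path=0 depth=1 children=['I'] left=[] right=['O', 'U'] parent=E
Step 2 (up): focus=E path=root depth=0 children=['T', 'O', 'U'] (at root)
Step 3 (down 2): focus=U path=2 depth=1 children=[] left=['T', 'O'] right=[] parent=E
Step 4 (left): focus=O path=1 depth=1 children=['A', 'L'] left=['T'] right=['U'] parent=E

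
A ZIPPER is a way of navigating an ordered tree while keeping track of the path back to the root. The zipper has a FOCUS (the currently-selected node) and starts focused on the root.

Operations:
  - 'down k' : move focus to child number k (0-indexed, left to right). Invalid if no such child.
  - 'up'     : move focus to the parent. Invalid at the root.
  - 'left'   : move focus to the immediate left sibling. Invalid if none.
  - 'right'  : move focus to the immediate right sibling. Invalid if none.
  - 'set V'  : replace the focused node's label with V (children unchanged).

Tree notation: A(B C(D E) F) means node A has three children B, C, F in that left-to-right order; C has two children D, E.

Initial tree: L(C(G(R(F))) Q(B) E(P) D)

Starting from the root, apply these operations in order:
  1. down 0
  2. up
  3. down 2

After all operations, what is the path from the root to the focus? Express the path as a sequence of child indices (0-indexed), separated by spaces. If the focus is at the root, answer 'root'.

Step 1 (down 0): focus=C path=0 depth=1 children=['G'] left=[] right=['Q', 'E', 'D'] parent=L
Step 2 (up): focus=L path=root depth=0 children=['C', 'Q', 'E', 'D'] (at root)
Step 3 (down 2): focus=E path=2 depth=1 children=['P'] left=['C', 'Q'] right=['D'] parent=L

Answer: 2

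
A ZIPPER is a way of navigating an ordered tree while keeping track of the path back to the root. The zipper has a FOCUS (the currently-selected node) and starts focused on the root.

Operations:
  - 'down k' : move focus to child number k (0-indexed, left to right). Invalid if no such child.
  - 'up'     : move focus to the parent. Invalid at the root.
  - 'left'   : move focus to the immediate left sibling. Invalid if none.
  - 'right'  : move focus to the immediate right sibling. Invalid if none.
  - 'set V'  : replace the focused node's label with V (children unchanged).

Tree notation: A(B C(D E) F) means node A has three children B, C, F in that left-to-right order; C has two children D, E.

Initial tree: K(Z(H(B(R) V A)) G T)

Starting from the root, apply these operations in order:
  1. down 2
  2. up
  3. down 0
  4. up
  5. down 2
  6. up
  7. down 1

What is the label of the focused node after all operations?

Step 1 (down 2): focus=T path=2 depth=1 children=[] left=['Z', 'G'] right=[] parent=K
Step 2 (up): focus=K path=root depth=0 children=['Z', 'G', 'T'] (at root)
Step 3 (down 0): focus=Z path=0 depth=1 children=['H'] left=[] right=['G', 'T'] parent=K
Step 4 (up): focus=K path=root depth=0 children=['Z', 'G', 'T'] (at root)
Step 5 (down 2): focus=T path=2 depth=1 children=[] left=['Z', 'G'] right=[] parent=K
Step 6 (up): focus=K path=root depth=0 children=['Z', 'G', 'T'] (at root)
Step 7 (down 1): focus=G path=1 depth=1 children=[] left=['Z'] right=['T'] parent=K

Answer: G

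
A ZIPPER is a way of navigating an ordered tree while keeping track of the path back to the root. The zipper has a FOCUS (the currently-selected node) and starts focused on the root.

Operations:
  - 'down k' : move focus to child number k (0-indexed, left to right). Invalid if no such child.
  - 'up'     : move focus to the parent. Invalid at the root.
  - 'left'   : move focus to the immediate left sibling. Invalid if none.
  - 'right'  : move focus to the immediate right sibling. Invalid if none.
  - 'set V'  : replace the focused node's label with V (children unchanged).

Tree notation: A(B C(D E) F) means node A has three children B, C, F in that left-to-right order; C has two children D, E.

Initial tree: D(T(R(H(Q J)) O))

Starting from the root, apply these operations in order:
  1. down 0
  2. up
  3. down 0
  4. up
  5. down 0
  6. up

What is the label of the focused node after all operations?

Step 1 (down 0): focus=T path=0 depth=1 children=['R', 'O'] left=[] right=[] parent=D
Step 2 (up): focus=D path=root depth=0 children=['T'] (at root)
Step 3 (down 0): focus=T path=0 depth=1 children=['R', 'O'] left=[] right=[] parent=D
Step 4 (up): focus=D path=root depth=0 children=['T'] (at root)
Step 5 (down 0): focus=T path=0 depth=1 children=['R', 'O'] left=[] right=[] parent=D
Step 6 (up): focus=D path=root depth=0 children=['T'] (at root)

Answer: D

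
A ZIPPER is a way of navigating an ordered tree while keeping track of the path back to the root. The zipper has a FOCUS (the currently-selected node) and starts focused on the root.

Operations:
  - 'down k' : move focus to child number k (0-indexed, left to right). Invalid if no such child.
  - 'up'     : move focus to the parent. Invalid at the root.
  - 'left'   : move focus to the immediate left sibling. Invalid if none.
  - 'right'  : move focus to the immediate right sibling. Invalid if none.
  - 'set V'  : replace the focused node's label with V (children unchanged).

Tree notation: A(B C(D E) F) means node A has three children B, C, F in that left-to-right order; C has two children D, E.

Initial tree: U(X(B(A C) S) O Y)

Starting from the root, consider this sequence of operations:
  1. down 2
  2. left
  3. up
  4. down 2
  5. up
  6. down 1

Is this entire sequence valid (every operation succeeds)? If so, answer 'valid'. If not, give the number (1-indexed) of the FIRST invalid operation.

Step 1 (down 2): focus=Y path=2 depth=1 children=[] left=['X', 'O'] right=[] parent=U
Step 2 (left): focus=O path=1 depth=1 children=[] left=['X'] right=['Y'] parent=U
Step 3 (up): focus=U path=root depth=0 children=['X', 'O', 'Y'] (at root)
Step 4 (down 2): focus=Y path=2 depth=1 children=[] left=['X', 'O'] right=[] parent=U
Step 5 (up): focus=U path=root depth=0 children=['X', 'O', 'Y'] (at root)
Step 6 (down 1): focus=O path=1 depth=1 children=[] left=['X'] right=['Y'] parent=U

Answer: valid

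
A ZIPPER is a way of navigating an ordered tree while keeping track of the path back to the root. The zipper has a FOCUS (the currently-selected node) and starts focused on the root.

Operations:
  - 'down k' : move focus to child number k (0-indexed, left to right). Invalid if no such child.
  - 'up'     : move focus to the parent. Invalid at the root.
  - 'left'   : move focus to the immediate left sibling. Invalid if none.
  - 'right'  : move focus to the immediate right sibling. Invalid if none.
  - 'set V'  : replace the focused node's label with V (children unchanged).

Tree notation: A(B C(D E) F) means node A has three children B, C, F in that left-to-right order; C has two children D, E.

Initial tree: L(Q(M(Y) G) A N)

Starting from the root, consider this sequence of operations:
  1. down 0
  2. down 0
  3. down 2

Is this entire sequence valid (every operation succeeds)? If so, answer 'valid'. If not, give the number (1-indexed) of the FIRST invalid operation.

Answer: 3

Derivation:
Step 1 (down 0): focus=Q path=0 depth=1 children=['M', 'G'] left=[] right=['A', 'N'] parent=L
Step 2 (down 0): focus=M path=0/0 depth=2 children=['Y'] left=[] right=['G'] parent=Q
Step 3 (down 2): INVALID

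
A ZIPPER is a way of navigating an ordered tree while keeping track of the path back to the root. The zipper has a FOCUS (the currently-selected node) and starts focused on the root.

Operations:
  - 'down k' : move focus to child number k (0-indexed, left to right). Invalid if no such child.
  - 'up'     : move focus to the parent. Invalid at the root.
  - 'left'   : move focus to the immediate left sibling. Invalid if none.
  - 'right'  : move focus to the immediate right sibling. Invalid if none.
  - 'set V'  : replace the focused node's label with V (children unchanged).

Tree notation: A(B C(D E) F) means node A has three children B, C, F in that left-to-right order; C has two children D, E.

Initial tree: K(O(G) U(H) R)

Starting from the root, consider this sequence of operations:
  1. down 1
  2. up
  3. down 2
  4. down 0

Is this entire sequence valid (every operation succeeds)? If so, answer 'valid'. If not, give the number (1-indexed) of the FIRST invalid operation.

Step 1 (down 1): focus=U path=1 depth=1 children=['H'] left=['O'] right=['R'] parent=K
Step 2 (up): focus=K path=root depth=0 children=['O', 'U', 'R'] (at root)
Step 3 (down 2): focus=R path=2 depth=1 children=[] left=['O', 'U'] right=[] parent=K
Step 4 (down 0): INVALID

Answer: 4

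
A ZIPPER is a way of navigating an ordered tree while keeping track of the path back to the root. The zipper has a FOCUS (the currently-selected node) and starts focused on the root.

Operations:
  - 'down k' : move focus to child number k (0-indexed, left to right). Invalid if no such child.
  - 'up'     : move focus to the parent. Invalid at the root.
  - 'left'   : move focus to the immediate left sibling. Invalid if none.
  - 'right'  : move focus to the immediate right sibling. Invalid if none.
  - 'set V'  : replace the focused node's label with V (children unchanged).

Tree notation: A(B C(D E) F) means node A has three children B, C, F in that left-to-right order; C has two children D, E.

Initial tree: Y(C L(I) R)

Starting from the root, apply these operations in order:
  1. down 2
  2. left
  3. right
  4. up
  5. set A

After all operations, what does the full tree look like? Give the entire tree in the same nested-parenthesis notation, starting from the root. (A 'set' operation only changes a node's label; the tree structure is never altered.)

Answer: A(C L(I) R)

Derivation:
Step 1 (down 2): focus=R path=2 depth=1 children=[] left=['C', 'L'] right=[] parent=Y
Step 2 (left): focus=L path=1 depth=1 children=['I'] left=['C'] right=['R'] parent=Y
Step 3 (right): focus=R path=2 depth=1 children=[] left=['C', 'L'] right=[] parent=Y
Step 4 (up): focus=Y path=root depth=0 children=['C', 'L', 'R'] (at root)
Step 5 (set A): focus=A path=root depth=0 children=['C', 'L', 'R'] (at root)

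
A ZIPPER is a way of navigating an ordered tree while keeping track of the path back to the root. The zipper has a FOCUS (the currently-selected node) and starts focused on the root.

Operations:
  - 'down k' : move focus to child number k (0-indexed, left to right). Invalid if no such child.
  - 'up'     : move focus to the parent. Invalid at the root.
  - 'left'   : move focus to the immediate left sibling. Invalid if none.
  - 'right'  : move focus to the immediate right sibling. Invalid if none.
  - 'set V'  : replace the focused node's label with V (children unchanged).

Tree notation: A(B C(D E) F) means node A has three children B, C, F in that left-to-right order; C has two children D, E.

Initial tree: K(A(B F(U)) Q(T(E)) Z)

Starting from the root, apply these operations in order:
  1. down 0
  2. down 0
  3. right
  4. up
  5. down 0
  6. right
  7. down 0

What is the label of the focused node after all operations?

Answer: U

Derivation:
Step 1 (down 0): focus=A path=0 depth=1 children=['B', 'F'] left=[] right=['Q', 'Z'] parent=K
Step 2 (down 0): focus=B path=0/0 depth=2 children=[] left=[] right=['F'] parent=A
Step 3 (right): focus=F path=0/1 depth=2 children=['U'] left=['B'] right=[] parent=A
Step 4 (up): focus=A path=0 depth=1 children=['B', 'F'] left=[] right=['Q', 'Z'] parent=K
Step 5 (down 0): focus=B path=0/0 depth=2 children=[] left=[] right=['F'] parent=A
Step 6 (right): focus=F path=0/1 depth=2 children=['U'] left=['B'] right=[] parent=A
Step 7 (down 0): focus=U path=0/1/0 depth=3 children=[] left=[] right=[] parent=F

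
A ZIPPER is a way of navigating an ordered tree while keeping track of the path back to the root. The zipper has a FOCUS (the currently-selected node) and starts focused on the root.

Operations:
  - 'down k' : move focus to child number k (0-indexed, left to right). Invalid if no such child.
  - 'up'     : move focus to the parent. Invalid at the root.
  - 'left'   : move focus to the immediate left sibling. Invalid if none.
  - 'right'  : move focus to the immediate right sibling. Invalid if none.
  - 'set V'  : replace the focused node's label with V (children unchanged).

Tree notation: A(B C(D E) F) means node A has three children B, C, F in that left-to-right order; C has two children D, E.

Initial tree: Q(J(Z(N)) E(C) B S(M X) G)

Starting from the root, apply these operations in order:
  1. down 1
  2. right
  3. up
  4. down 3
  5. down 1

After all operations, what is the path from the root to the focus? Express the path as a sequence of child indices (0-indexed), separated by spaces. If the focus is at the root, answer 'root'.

Step 1 (down 1): focus=E path=1 depth=1 children=['C'] left=['J'] right=['B', 'S', 'G'] parent=Q
Step 2 (right): focus=B path=2 depth=1 children=[] left=['J', 'E'] right=['S', 'G'] parent=Q
Step 3 (up): focus=Q path=root depth=0 children=['J', 'E', 'B', 'S', 'G'] (at root)
Step 4 (down 3): focus=S path=3 depth=1 children=['M', 'X'] left=['J', 'E', 'B'] right=['G'] parent=Q
Step 5 (down 1): focus=X path=3/1 depth=2 children=[] left=['M'] right=[] parent=S

Answer: 3 1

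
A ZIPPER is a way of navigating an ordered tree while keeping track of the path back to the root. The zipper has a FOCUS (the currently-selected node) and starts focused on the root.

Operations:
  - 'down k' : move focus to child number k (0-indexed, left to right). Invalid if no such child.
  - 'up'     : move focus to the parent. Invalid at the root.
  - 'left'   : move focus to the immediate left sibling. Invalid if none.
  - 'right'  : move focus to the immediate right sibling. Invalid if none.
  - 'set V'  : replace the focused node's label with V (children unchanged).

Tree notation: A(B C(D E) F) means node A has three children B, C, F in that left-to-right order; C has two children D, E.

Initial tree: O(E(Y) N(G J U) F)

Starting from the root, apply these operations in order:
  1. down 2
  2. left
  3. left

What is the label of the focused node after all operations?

Step 1 (down 2): focus=F path=2 depth=1 children=[] left=['E', 'N'] right=[] parent=O
Step 2 (left): focus=N path=1 depth=1 children=['G', 'J', 'U'] left=['E'] right=['F'] parent=O
Step 3 (left): focus=E path=0 depth=1 children=['Y'] left=[] right=['N', 'F'] parent=O

Answer: E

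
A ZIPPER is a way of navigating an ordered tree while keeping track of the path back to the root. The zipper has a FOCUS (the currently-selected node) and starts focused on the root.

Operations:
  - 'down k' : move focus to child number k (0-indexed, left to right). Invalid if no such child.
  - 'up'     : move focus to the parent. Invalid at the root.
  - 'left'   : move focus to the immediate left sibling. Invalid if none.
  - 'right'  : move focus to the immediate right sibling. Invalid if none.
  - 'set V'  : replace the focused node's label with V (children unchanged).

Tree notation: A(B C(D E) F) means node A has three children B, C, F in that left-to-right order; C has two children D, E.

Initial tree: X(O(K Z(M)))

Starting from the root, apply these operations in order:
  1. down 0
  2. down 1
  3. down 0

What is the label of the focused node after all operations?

Step 1 (down 0): focus=O path=0 depth=1 children=['K', 'Z'] left=[] right=[] parent=X
Step 2 (down 1): focus=Z path=0/1 depth=2 children=['M'] left=['K'] right=[] parent=O
Step 3 (down 0): focus=M path=0/1/0 depth=3 children=[] left=[] right=[] parent=Z

Answer: M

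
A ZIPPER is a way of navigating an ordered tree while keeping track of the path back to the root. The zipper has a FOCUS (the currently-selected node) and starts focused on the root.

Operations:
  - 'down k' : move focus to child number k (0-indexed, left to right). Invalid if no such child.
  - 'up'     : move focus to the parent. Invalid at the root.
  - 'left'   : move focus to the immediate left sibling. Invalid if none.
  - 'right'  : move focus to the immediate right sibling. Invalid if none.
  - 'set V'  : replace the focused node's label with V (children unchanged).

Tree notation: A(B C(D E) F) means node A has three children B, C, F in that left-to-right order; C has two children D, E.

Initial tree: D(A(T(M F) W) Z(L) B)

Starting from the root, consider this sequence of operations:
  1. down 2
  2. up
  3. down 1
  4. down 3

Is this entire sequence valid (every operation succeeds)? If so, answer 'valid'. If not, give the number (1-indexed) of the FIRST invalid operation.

Step 1 (down 2): focus=B path=2 depth=1 children=[] left=['A', 'Z'] right=[] parent=D
Step 2 (up): focus=D path=root depth=0 children=['A', 'Z', 'B'] (at root)
Step 3 (down 1): focus=Z path=1 depth=1 children=['L'] left=['A'] right=['B'] parent=D
Step 4 (down 3): INVALID

Answer: 4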